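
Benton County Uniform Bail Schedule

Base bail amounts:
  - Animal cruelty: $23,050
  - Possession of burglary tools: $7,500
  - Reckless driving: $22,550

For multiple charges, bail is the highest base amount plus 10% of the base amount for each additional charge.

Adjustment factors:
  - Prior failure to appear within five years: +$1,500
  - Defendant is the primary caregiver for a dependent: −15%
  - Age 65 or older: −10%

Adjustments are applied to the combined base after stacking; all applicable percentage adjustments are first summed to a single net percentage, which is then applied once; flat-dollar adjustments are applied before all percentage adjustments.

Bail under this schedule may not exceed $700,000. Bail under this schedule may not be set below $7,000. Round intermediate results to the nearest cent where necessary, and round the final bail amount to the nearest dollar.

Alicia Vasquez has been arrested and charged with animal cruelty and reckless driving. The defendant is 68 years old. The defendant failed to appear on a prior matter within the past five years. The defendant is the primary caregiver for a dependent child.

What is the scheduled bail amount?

Base amounts from the schedule: animal cruelty $23,050; reckless driving $22,550.
Stacking rule: highest base plus 10% of each additional charge. Highest is animal cruelty at $23,050. Additional: $22,550 × 10% = $2,255. Combined base = $23,050 + $2,255 = $25,305.
Prior failure to appear within five years (+$1,500 flat): $25,305 + $1,500 = $26,805.
Net percentage adjustment: −15% −10% = −25%. $26,805 × 0.75 = $20,103.75.
$20,103.75 is within the $700,000 maximum.
$20,103.75 is at or above the $7,000 minimum.
Rounded to the nearest dollar: $20,104.

$20,104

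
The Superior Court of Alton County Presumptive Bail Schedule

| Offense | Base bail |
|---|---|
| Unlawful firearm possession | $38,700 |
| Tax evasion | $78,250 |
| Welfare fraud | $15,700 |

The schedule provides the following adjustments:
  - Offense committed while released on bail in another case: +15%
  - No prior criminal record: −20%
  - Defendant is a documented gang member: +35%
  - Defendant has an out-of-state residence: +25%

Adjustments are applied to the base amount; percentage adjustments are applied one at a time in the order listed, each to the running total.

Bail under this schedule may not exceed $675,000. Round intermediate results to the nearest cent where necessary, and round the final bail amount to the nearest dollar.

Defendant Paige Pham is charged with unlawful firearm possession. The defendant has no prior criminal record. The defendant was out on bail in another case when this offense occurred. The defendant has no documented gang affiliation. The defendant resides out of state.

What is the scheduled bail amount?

$44,505

Base amounts from the schedule: unlawful firearm possession $38,700.
Single charge. Combined base = $38,700.
Offense committed while released on bail in another case (+15%): $38,700 × 1.15 = $44,505.
No prior criminal record (−20%): $44,505 × 0.8 = $35,604.
Defendant has an out-of-state residence (+25%): $35,604 × 1.25 = $44,505.
$44,505 is within the $675,000 maximum.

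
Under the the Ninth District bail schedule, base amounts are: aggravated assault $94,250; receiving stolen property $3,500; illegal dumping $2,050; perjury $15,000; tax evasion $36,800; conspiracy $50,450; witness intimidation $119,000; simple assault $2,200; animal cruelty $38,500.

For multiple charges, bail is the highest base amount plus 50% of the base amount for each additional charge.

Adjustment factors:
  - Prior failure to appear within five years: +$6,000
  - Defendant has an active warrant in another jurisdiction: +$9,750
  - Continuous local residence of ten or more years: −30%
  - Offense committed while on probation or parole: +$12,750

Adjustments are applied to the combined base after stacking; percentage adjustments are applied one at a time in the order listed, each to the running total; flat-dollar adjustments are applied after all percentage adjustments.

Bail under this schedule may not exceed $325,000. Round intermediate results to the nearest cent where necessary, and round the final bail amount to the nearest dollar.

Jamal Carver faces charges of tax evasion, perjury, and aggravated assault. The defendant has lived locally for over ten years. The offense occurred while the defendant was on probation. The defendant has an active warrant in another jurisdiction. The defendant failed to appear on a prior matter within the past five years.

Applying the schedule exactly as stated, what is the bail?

Base amounts from the schedule: tax evasion $36,800; perjury $15,000; aggravated assault $94,250.
Stacking rule: highest base plus 50% of each additional charge. Highest is aggravated assault at $94,250. Additional: $36,800 × 50% = $18,400; $15,000 × 50% = $7,500. Combined base = $94,250 + $25,900 = $120,150.
Continuous local residence of ten or more years (−30%): $120,150 × 0.7 = $84,105.
Prior failure to appear within five years (+$6,000 flat): $84,105 + $6,000 = $90,105.
Defendant has an active warrant in another jurisdiction (+$9,750 flat): $90,105 + $9,750 = $99,855.
Offense committed while on probation or parole (+$12,750 flat): $99,855 + $12,750 = $112,605.
$112,605 is within the $325,000 maximum.

$112,605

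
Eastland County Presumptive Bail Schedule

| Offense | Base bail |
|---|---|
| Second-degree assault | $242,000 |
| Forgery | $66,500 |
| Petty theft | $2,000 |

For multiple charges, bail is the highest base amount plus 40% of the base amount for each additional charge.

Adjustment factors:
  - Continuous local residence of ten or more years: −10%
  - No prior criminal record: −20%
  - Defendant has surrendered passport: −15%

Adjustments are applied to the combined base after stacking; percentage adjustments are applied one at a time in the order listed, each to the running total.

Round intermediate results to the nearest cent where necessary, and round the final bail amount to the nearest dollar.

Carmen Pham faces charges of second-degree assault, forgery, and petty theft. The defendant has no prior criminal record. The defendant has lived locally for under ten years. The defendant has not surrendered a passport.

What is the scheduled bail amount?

Base amounts from the schedule: second-degree assault $242,000; forgery $66,500; petty theft $2,000.
Stacking rule: highest base plus 40% of each additional charge. Highest is second-degree assault at $242,000. Additional: $66,500 × 40% = $26,600; $2,000 × 40% = $800. Combined base = $242,000 + $27,400 = $269,400.
No prior criminal record (−20%): $269,400 × 0.8 = $215,520.

$215,520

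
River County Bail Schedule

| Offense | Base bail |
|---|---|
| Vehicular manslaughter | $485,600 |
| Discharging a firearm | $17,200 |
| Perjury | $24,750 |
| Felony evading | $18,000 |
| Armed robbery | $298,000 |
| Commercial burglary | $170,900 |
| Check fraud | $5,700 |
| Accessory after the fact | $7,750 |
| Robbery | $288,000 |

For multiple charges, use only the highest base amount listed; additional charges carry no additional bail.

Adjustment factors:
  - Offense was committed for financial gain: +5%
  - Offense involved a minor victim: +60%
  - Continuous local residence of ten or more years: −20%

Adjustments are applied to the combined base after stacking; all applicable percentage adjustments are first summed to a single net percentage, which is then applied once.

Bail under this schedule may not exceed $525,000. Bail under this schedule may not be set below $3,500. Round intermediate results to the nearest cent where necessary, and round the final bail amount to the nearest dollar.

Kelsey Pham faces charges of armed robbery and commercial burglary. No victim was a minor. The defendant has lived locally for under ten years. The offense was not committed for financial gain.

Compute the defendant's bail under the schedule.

Base amounts from the schedule: armed robbery $298,000; commercial burglary $170,900.
Stacking rule: use the highest base only. Highest is armed robbery at $298,000. Combined base = $298,000.
No adjustment factors apply to this defendant.
$298,000 is within the $525,000 maximum.
$298,000 is at or above the $3,500 minimum.

$298,000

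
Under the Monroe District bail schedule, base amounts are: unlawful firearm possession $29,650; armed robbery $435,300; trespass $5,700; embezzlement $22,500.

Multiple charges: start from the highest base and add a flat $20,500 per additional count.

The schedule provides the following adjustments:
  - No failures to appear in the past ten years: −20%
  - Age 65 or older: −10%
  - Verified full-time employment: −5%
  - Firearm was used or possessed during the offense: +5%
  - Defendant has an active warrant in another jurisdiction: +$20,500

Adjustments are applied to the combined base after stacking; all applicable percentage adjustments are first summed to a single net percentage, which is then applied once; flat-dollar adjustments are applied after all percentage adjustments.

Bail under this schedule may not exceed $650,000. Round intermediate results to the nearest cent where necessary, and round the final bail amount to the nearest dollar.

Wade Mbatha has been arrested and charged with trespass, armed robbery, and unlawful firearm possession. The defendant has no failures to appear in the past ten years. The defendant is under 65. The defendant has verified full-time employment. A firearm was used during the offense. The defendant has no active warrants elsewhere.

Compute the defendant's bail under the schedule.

$381,040

Base amounts from the schedule: trespass $5,700; armed robbery $435,300; unlawful firearm possession $29,650.
Stacking rule: highest base plus $20,500 per additional charge. Highest is armed robbery at $435,300; 2 additional charges → +$41,000. Combined base = $476,300.
Net percentage adjustment: −20% −5% +5% = −20%. $476,300 × 0.8 = $381,040.
$381,040 is within the $650,000 maximum.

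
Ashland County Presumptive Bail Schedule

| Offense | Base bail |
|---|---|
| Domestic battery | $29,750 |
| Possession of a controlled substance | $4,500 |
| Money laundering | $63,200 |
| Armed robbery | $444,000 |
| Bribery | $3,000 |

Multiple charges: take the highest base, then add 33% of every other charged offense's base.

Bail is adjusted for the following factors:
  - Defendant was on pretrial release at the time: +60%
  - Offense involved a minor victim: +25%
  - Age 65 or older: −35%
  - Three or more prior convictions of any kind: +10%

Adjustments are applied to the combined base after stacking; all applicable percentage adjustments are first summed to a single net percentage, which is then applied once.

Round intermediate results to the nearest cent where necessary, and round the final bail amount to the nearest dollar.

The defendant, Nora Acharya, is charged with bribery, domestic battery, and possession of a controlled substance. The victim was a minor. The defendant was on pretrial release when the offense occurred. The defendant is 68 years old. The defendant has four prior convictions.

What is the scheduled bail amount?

$51,560

Base amounts from the schedule: bribery $3,000; domestic battery $29,750; possession of a controlled substance $4,500.
Stacking rule: highest base plus 33% of each additional charge. Highest is domestic battery at $29,750. Additional: $3,000 × 33% = $990; $4,500 × 33% = $1,485. Combined base = $29,750 + $2,475 = $32,225.
Net percentage adjustment: +60% +25% −35% +10% = +60%. $32,225 × 1.6 = $51,560.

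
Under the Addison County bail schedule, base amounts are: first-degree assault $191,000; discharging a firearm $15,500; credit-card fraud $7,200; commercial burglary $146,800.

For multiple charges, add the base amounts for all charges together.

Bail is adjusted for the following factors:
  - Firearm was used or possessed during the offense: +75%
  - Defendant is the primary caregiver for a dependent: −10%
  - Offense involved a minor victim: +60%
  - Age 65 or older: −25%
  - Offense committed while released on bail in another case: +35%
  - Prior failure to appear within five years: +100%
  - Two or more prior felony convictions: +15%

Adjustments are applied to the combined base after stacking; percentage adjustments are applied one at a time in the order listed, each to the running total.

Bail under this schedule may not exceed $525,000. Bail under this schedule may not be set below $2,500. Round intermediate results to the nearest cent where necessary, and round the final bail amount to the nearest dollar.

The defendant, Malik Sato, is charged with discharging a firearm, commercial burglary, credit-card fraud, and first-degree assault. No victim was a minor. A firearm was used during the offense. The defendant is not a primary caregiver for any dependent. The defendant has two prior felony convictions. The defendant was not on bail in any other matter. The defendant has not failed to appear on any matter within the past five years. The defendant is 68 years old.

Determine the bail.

$525,000

Base amounts from the schedule: discharging a firearm $15,500; commercial burglary $146,800; credit-card fraud $7,200; first-degree assault $191,000.
Stacking rule: sum of all bases. $15,500 + $146,800 + $7,200 + $191,000 = $360,500.
Firearm was used or possessed during the offense (+75%): $360,500 × 1.75 = $630,875.
Age 65 or older (−25%): $630,875 × 0.75 = $473,156.25.
Two or more prior felony convictions (+15%): $473,156.25 × 1.15 = $544,129.69.
Result $544,129.69 exceeds the maximum of $525,000; bail is capped at $525,000.
$525,000 is at or above the $2,500 minimum.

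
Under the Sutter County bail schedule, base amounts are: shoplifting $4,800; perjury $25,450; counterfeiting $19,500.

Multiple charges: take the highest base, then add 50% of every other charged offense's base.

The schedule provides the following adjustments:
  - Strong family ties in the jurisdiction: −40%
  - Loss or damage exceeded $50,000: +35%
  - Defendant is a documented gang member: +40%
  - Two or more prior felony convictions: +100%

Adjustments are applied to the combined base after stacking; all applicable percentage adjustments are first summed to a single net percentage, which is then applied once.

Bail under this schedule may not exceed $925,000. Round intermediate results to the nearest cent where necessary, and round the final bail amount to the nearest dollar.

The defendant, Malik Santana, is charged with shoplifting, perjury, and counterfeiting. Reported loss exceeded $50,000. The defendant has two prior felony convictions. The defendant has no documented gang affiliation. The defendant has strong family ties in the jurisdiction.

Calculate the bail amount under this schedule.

$73,320

Base amounts from the schedule: shoplifting $4,800; perjury $25,450; counterfeiting $19,500.
Stacking rule: highest base plus 50% of each additional charge. Highest is perjury at $25,450. Additional: $4,800 × 50% = $2,400; $19,500 × 50% = $9,750. Combined base = $25,450 + $12,150 = $37,600.
Net percentage adjustment: −40% +35% +100% = +95%. $37,600 × 1.95 = $73,320.
$73,320 is within the $925,000 maximum.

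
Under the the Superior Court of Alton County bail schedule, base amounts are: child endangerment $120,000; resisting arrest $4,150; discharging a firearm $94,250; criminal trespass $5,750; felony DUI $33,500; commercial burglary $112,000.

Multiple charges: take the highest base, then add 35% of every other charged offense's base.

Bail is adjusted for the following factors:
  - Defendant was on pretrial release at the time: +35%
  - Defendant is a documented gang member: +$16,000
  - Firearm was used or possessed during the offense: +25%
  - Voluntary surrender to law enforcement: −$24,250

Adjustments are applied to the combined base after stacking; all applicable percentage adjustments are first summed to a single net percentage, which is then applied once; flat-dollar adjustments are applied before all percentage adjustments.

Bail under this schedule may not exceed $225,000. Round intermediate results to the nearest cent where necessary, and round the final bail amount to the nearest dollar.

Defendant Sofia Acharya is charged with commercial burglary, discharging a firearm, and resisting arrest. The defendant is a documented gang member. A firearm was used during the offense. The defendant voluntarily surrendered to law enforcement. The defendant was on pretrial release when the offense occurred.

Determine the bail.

$221,104

Base amounts from the schedule: commercial burglary $112,000; discharging a firearm $94,250; resisting arrest $4,150.
Stacking rule: highest base plus 35% of each additional charge. Highest is commercial burglary at $112,000. Additional: $94,250 × 35% = $32,987.50; $4,150 × 35% = $1,452.50. Combined base = $112,000 + $34,440 = $146,440.
Defendant is a documented gang member (+$16,000 flat): $146,440 + $16,000 = $162,440.
Voluntary surrender to law enforcement (−$24,250 flat): $162,440 − $24,250 = $138,190.
Net percentage adjustment: +35% +25% = +60%. $138,190 × 1.6 = $221,104.
$221,104 is within the $225,000 maximum.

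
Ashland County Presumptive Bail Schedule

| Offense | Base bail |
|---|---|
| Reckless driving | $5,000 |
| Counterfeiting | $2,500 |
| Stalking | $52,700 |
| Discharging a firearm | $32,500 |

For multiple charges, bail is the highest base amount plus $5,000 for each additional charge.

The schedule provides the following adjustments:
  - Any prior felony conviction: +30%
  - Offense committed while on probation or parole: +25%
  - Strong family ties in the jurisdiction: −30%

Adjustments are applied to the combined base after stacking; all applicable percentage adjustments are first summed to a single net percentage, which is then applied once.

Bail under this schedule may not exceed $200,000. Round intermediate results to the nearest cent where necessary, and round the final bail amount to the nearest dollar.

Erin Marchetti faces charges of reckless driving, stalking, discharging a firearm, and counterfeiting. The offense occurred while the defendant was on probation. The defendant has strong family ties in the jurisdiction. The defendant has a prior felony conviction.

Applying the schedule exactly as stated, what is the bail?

$84,625

Base amounts from the schedule: reckless driving $5,000; stalking $52,700; discharging a firearm $32,500; counterfeiting $2,500.
Stacking rule: highest base plus $5,000 per additional charge. Highest is stalking at $52,700; 3 additional charges → +$15,000. Combined base = $67,700.
Net percentage adjustment: +30% +25% −30% = +25%. $67,700 × 1.25 = $84,625.
$84,625 is within the $200,000 maximum.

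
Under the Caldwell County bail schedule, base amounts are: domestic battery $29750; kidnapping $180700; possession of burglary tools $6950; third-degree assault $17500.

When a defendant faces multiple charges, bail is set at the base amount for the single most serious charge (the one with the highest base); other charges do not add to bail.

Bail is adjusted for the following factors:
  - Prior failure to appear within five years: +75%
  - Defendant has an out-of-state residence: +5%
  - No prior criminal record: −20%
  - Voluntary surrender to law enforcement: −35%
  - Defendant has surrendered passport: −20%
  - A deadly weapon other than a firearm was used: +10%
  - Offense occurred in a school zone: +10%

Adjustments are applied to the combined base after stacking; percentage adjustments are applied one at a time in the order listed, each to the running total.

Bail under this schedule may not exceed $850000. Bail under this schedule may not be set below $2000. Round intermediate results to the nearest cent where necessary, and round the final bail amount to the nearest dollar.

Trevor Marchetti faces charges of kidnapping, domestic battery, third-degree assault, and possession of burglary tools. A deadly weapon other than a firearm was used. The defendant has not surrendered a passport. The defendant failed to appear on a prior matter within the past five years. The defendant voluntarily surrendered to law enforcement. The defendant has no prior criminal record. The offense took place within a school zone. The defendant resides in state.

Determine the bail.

$198969

Base amounts from the schedule: kidnapping $180700; domestic battery $29750; third-degree assault $17500; possession of burglary tools $6950.
Stacking rule: use the highest base only. Highest is kidnapping at $180700. Combined base = $180700.
Prior failure to appear within five years (+75%): $180700 × 1.75 = $316225.
No prior criminal record (−20%): $316225 × 0.8 = $252980.
Voluntary surrender to law enforcement (−35%): $252980 × 0.65 = $164437.
A deadly weapon other than a firearm was used (+10%): $164437 × 1.1 = $180880.70.
Offense occurred in a school zone (+10%): $180880.70 × 1.1 = $198968.77.
$198968.77 is within the $850000 maximum.
$198968.77 is at or above the $2000 minimum.
Rounded to the nearest dollar: $198969.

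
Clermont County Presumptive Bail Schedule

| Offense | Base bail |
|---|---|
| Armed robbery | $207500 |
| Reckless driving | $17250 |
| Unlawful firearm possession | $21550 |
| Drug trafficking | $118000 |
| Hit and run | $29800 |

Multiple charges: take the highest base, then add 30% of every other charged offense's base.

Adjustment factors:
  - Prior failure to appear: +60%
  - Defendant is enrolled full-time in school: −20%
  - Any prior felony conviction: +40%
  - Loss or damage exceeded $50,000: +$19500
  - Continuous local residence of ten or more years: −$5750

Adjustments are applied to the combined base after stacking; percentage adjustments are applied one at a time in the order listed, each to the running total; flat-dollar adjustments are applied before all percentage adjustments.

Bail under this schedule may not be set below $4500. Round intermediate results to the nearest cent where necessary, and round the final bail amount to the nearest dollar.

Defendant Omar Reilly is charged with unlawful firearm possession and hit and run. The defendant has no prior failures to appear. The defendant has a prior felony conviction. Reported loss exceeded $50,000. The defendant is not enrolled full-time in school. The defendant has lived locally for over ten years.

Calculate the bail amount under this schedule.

Base amounts from the schedule: unlawful firearm possession $21550; hit and run $29800.
Stacking rule: highest base plus 30% of each additional charge. Highest is hit and run at $29800. Additional: $21550 × 30% = $6465. Combined base = $29800 + $6465 = $36265.
Loss or damage exceeded $50,000 (+$19500 flat): $36265 + $19500 = $55765.
Continuous local residence of ten or more years (−$5750 flat): $55765 − $5750 = $50015.
Any prior felony conviction (+40%): $50015 × 1.4 = $70021.
$70021 is at or above the $4500 minimum.

$70021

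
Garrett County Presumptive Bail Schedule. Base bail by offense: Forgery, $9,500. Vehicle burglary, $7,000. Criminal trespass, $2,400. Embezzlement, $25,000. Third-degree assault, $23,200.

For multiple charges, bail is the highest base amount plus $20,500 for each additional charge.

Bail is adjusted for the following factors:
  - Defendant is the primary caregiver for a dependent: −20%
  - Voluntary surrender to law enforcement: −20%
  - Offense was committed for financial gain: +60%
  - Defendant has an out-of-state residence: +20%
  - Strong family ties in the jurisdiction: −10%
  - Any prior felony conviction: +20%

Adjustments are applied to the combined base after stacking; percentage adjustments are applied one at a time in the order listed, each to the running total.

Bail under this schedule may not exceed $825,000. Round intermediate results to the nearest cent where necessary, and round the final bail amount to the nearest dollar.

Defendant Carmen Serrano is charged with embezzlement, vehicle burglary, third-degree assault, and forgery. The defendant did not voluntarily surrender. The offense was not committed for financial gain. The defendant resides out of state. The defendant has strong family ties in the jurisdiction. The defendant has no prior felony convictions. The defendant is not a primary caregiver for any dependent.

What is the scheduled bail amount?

$93,420

Base amounts from the schedule: embezzlement $25,000; vehicle burglary $7,000; third-degree assault $23,200; forgery $9,500.
Stacking rule: highest base plus $20,500 per additional charge. Highest is embezzlement at $25,000; 3 additional charges → +$61,500. Combined base = $86,500.
Defendant has an out-of-state residence (+20%): $86,500 × 1.2 = $103,800.
Strong family ties in the jurisdiction (−10%): $103,800 × 0.9 = $93,420.
$93,420 is within the $825,000 maximum.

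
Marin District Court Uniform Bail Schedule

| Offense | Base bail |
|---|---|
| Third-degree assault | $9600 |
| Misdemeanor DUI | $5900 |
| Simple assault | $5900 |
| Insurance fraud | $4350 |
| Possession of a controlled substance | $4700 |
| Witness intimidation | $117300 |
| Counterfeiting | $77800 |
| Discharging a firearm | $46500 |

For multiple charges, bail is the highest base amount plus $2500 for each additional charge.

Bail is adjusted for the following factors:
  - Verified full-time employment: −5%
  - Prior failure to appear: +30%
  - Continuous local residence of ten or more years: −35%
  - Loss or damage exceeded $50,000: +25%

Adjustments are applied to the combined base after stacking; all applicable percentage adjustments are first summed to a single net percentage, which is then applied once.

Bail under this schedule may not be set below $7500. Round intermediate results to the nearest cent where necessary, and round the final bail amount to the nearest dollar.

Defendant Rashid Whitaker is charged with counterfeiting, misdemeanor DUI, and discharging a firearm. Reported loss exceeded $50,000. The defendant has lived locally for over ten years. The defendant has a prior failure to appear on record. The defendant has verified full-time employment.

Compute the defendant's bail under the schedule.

$95220

Base amounts from the schedule: counterfeiting $77800; misdemeanor DUI $5900; discharging a firearm $46500.
Stacking rule: highest base plus $2500 per additional charge. Highest is counterfeiting at $77800; 2 additional charges → +$5000. Combined base = $82800.
Net percentage adjustment: −5% +30% −35% +25% = +15%. $82800 × 1.15 = $95220.
$95220 is at or above the $7500 minimum.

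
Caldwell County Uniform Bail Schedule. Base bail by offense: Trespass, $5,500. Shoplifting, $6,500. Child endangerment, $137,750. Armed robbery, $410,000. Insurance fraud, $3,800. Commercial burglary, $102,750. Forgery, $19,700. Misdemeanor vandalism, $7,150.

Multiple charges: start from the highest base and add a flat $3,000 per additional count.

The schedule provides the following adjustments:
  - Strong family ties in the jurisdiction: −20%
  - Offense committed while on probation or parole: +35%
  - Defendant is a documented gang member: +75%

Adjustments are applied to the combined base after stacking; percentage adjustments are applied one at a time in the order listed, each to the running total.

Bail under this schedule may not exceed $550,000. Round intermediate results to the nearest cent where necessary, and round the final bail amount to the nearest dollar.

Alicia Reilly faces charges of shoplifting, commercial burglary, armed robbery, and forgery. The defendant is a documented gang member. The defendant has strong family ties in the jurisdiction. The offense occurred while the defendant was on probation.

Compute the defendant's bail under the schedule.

Base amounts from the schedule: shoplifting $6,500; commercial burglary $102,750; armed robbery $410,000; forgery $19,700.
Stacking rule: highest base plus $3,000 per additional charge. Highest is armed robbery at $410,000; 3 additional charges → +$9,000. Combined base = $419,000.
Strong family ties in the jurisdiction (−20%): $419,000 × 0.8 = $335,200.
Offense committed while on probation or parole (+35%): $335,200 × 1.35 = $452,520.
Defendant is a documented gang member (+75%): $452,520 × 1.75 = $791,910.
Result $791,910 exceeds the maximum of $550,000; bail is capped at $550,000.

$550,000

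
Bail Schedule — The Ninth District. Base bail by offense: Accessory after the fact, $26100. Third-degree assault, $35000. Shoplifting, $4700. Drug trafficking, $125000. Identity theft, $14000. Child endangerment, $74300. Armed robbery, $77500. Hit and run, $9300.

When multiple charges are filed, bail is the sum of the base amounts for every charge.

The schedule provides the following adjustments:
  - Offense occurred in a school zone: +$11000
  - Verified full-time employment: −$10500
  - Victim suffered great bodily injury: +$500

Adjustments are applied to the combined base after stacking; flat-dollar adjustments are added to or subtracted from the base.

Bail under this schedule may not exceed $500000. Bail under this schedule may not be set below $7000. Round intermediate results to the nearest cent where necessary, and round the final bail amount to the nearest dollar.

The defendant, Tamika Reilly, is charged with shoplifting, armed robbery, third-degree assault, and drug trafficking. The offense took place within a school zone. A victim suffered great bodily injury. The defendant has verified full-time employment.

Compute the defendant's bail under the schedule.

Base amounts from the schedule: shoplifting $4700; armed robbery $77500; third-degree assault $35000; drug trafficking $125000.
Stacking rule: sum of all bases. $4700 + $77500 + $35000 + $125000 = $242200.
Offense occurred in a school zone (+$11000 flat): $242200 + $11000 = $253200.
Verified full-time employment (−$10500 flat): $253200 − $10500 = $242700.
Victim suffered great bodily injury (+$500 flat): $242700 + $500 = $243200.
$243200 is within the $500000 maximum.
$243200 is at or above the $7000 minimum.

$243200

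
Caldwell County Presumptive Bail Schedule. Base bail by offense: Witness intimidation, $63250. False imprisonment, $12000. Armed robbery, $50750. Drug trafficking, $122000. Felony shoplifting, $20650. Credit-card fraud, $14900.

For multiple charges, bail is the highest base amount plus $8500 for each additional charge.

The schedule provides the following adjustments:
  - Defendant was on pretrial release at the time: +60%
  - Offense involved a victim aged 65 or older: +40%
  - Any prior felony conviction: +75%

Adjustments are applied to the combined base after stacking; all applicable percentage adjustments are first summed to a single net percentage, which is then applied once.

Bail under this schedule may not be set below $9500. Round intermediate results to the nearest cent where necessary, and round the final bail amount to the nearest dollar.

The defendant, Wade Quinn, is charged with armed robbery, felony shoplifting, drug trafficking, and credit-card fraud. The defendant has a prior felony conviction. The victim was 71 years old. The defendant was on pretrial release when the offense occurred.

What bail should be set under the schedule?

$405625

Base amounts from the schedule: armed robbery $50750; felony shoplifting $20650; drug trafficking $122000; credit-card fraud $14900.
Stacking rule: highest base plus $8500 per additional charge. Highest is drug trafficking at $122000; 3 additional charges → +$25500. Combined base = $147500.
Net percentage adjustment: +60% +40% +75% = +175%. $147500 × 2.75 = $405625.
$405625 is at or above the $9500 minimum.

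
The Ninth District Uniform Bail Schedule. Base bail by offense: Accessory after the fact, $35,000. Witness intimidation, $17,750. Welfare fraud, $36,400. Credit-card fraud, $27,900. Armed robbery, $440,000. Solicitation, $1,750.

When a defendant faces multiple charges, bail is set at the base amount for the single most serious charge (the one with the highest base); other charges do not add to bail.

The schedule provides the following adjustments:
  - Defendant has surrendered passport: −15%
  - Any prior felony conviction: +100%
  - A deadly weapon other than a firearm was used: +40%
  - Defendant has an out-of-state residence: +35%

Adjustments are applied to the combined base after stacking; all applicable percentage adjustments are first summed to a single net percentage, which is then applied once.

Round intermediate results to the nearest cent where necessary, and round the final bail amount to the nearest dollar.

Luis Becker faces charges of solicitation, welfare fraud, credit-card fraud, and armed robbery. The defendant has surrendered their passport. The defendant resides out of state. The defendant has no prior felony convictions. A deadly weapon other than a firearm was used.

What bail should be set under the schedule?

Base amounts from the schedule: solicitation $1,750; welfare fraud $36,400; credit-card fraud $27,900; armed robbery $440,000.
Stacking rule: use the highest base only. Highest is armed robbery at $440,000. Combined base = $440,000.
Net percentage adjustment: −15% +40% +35% = +60%. $440,000 × 1.6 = $704,000.

$704,000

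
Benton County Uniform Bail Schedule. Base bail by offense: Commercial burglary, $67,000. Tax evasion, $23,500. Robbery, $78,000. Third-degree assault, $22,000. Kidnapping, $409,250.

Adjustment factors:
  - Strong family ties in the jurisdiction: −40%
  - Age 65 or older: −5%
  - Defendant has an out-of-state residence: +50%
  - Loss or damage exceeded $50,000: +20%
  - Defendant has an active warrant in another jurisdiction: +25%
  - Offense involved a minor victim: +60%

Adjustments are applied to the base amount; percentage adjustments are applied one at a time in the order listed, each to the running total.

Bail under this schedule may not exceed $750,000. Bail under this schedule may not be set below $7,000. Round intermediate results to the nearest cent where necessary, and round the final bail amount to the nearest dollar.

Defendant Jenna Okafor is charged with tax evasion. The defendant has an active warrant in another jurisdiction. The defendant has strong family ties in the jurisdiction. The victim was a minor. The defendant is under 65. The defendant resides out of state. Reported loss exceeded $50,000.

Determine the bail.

Base amounts from the schedule: tax evasion $23,500.
Single charge. Combined base = $23,500.
Strong family ties in the jurisdiction (−40%): $23,500 × 0.6 = $14,100.
Defendant has an out-of-state residence (+50%): $14,100 × 1.5 = $21,150.
Loss or damage exceeded $50,000 (+20%): $21,150 × 1.2 = $25,380.
Defendant has an active warrant in another jurisdiction (+25%): $25,380 × 1.25 = $31,725.
Offense involved a minor victim (+60%): $31,725 × 1.6 = $50,760.
$50,760 is within the $750,000 maximum.
$50,760 is at or above the $7,000 minimum.

$50,760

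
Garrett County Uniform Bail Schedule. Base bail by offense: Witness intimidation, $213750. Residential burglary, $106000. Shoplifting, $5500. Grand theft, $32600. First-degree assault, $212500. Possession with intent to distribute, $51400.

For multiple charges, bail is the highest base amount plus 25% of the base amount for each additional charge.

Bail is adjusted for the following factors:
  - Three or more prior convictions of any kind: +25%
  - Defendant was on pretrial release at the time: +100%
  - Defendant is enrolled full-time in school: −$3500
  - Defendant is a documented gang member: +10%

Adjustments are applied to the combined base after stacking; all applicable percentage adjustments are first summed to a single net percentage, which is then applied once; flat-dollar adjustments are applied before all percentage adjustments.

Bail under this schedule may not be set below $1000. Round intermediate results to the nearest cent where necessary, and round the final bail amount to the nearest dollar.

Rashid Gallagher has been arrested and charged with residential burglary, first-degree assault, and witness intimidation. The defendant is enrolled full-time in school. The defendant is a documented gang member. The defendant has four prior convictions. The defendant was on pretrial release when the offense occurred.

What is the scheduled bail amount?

Base amounts from the schedule: residential burglary $106000; first-degree assault $212500; witness intimidation $213750.
Stacking rule: highest base plus 25% of each additional charge. Highest is witness intimidation at $213750. Additional: $106000 × 25% = $26500; $212500 × 25% = $53125. Combined base = $213750 + $79625 = $293375.
Defendant is enrolled full-time in school (−$3500 flat): $293375 − $3500 = $289875.
Net percentage adjustment: +25% +100% +10% = +135%. $289875 × 2.35 = $681206.25.
$681206.25 is at or above the $1000 minimum.
Rounded to the nearest dollar: $681206.

$681206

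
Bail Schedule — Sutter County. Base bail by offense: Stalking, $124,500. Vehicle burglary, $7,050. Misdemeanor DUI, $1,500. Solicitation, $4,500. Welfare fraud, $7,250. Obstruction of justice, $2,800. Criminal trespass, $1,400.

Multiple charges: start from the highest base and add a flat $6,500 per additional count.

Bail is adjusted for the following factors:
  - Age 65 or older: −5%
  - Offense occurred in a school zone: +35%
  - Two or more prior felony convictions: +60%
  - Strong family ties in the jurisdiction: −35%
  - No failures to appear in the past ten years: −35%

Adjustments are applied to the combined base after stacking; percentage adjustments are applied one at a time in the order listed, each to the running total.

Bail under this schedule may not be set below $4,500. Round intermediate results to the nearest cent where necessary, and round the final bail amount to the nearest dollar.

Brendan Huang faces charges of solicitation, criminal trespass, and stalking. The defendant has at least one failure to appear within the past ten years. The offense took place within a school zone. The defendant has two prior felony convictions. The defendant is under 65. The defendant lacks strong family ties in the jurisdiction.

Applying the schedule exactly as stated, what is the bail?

Base amounts from the schedule: solicitation $4,500; criminal trespass $1,400; stalking $124,500.
Stacking rule: highest base plus $6,500 per additional charge. Highest is stalking at $124,500; 2 additional charges → +$13,000. Combined base = $137,500.
Offense occurred in a school zone (+35%): $137,500 × 1.35 = $185,625.
Two or more prior felony convictions (+60%): $185,625 × 1.6 = $297,000.
$297,000 is at or above the $4,500 minimum.

$297,000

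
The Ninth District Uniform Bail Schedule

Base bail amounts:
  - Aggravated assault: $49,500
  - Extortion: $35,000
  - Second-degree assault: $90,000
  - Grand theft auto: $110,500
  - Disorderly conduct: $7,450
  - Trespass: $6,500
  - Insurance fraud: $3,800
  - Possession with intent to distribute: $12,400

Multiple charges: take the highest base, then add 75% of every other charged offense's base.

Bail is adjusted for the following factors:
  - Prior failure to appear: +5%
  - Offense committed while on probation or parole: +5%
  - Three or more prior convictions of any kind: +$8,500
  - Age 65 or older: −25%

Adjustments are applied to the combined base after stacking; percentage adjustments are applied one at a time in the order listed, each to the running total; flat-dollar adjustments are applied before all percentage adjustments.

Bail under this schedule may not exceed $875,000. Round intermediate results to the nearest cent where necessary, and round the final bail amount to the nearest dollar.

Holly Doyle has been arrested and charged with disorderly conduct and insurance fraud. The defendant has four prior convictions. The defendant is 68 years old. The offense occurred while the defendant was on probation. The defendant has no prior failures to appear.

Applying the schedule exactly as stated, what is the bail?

$14,805

Base amounts from the schedule: disorderly conduct $7,450; insurance fraud $3,800.
Stacking rule: highest base plus 75% of each additional charge. Highest is disorderly conduct at $7,450. Additional: $3,800 × 75% = $2,850. Combined base = $7,450 + $2,850 = $10,300.
Three or more prior convictions of any kind (+$8,500 flat): $10,300 + $8,500 = $18,800.
Offense committed while on probation or parole (+5%): $18,800 × 1.05 = $19,740.
Age 65 or older (−25%): $19,740 × 0.75 = $14,805.
$14,805 is within the $875,000 maximum.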